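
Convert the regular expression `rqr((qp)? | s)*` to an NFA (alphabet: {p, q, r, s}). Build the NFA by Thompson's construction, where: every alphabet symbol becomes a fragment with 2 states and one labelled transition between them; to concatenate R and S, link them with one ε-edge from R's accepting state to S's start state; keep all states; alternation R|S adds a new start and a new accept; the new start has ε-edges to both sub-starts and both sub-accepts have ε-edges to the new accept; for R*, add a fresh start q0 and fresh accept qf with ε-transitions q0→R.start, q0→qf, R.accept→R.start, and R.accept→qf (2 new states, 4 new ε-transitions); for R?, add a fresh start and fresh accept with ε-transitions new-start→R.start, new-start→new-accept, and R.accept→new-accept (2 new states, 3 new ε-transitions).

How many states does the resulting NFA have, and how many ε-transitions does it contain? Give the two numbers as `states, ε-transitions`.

18, 15

Bottom-up over the parse tree:
Each of the 6 symbol leaves contributes 2 states and 0 ε-transitions.
  qp : 4 states, 1 ε-transition
  (qp)? : 6 states, 4 ε-transitions
  (qp)? | s : 10 states, 8 ε-transitions
  ((qp)? | s)* : 12 states, 12 ε-transitions
  rqr((qp)? | s)* : 18 states, 15 ε-transitions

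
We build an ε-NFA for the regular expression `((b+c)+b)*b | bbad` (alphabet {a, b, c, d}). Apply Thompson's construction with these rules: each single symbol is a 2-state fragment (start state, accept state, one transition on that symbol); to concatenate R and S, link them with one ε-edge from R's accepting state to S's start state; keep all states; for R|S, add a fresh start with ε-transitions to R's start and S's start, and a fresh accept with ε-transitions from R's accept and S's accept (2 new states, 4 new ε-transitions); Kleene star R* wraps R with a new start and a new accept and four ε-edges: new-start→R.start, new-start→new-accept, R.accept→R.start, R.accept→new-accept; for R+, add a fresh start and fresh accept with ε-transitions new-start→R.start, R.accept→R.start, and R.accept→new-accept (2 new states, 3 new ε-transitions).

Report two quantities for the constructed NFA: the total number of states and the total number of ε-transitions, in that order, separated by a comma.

24, 20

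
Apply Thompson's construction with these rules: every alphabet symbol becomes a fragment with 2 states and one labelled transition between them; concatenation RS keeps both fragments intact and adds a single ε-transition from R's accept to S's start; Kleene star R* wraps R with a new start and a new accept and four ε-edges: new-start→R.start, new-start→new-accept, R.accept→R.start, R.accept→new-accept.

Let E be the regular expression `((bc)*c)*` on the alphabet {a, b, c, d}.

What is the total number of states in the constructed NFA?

10

Per subexpression:
Each of the 3 symbol leaves contributes a 2-state fragment.
  bc = 4 states
  (bc)* = 6 states
  (bc)*c = 8 states
  ((bc)*c)* = 10 states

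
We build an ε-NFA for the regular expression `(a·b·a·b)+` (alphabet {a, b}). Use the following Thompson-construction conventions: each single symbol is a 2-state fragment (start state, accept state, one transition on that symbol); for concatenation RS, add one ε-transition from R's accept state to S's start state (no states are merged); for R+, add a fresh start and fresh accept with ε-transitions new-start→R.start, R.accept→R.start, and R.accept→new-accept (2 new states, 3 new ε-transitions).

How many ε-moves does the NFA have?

6

Building bottom-up:
Each of the 4 symbol leaves contributes 0 ε-transitions.
  a·b·a·b → 3 ε-transitions
  (a·b·a·b)+ → 6 ε-transitions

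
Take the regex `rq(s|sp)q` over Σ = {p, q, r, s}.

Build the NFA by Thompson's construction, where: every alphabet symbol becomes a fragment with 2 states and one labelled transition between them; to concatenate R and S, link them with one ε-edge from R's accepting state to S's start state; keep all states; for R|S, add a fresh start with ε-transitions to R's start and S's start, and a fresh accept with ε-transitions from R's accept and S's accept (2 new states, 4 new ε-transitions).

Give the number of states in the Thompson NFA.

14

Bottom-up over the parse tree:
Each of the 6 symbol leaves contributes a 2-state fragment.
  sp = 4 states
  s|sp = 8 states
  rq(s|sp)q = 14 states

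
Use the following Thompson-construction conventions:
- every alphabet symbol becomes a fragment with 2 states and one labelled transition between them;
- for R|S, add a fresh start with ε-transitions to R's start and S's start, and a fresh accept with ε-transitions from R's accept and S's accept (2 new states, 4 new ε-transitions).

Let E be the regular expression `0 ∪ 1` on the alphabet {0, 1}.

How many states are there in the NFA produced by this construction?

Recursing over subexpressions:
Each of the 2 symbol leaves contributes a 2-state fragment.
  0 ∪ 1 = 6 states

6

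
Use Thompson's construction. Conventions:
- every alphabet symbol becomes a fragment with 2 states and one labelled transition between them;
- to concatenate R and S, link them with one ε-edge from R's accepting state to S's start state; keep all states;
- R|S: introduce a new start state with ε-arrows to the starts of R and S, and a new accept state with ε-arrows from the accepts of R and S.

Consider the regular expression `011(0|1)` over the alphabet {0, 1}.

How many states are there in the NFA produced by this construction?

By structural recursion:
Each of the 5 symbol leaves contributes a 2-state fragment.
  0|1 → 6 states
  011(0|1) → 12 states

12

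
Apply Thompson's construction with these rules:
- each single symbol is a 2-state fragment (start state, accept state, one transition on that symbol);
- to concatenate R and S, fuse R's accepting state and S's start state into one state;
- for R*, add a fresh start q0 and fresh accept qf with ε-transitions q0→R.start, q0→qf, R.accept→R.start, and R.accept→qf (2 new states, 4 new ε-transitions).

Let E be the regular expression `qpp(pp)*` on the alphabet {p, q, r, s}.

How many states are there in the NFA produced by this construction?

Recursing over subexpressions:
Each of the 5 symbol leaves contributes a 2-state fragment.
  pp : 3 states
  (pp)* : 5 states
  qpp(pp)* : 8 states

8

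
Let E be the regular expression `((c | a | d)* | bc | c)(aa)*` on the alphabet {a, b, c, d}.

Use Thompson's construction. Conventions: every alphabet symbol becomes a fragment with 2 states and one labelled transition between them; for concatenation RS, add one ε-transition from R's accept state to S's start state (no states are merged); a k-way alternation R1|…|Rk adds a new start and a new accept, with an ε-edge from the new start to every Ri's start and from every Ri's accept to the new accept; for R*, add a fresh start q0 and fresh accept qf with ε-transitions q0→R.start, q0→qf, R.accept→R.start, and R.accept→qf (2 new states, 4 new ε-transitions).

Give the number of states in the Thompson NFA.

24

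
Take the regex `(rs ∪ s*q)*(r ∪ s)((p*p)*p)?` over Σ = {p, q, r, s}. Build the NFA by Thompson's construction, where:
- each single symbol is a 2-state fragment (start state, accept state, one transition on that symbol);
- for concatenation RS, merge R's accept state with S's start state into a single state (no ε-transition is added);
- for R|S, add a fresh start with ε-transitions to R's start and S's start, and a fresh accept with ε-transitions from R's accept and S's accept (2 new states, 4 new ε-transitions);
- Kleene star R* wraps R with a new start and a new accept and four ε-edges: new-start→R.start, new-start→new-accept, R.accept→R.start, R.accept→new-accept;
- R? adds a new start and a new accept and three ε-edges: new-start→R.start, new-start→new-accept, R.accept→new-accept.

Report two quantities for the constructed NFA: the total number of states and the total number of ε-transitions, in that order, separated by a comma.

26, 27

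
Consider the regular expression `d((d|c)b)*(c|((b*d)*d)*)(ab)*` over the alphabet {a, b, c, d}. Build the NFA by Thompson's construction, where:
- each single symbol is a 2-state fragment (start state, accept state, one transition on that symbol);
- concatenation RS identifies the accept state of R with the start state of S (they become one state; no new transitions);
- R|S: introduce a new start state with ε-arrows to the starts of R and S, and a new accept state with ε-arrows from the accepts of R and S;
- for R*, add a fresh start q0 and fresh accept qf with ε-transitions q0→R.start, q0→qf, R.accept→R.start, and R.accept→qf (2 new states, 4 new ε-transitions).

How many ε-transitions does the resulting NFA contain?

28

By structural recursion:
Each of the 10 symbol leaves contributes 0 ε-transitions.
  d|c = 4 ε-transitions
  (d|c)b = 4 ε-transitions
  ((d|c)b)* = 8 ε-transitions
  b* = 4 ε-transitions
  b*d = 4 ε-transitions
  (b*d)* = 8 ε-transitions
  (b*d)*d = 8 ε-transitions
  ((b*d)*d)* = 12 ε-transitions
  c|((b*d)*d)* = 16 ε-transitions
  ab = 0 ε-transitions
  (ab)* = 4 ε-transitions
  d((d|c)b)*(c|((b*d)*d)*)(ab)* = 28 ε-transitions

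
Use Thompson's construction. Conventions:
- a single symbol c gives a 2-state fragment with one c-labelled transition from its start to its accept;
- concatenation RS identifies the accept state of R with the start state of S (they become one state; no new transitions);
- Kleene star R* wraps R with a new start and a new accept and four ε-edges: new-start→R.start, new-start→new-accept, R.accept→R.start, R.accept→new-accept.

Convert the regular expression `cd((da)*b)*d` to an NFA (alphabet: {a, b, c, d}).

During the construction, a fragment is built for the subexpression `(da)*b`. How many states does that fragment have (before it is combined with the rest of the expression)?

Fragment for `(da)*b`:
Each of the 3 symbol leaves contributes a 2-state fragment.
  da : 3 states
  (da)* : 5 states
  (da)*b : 6 states

6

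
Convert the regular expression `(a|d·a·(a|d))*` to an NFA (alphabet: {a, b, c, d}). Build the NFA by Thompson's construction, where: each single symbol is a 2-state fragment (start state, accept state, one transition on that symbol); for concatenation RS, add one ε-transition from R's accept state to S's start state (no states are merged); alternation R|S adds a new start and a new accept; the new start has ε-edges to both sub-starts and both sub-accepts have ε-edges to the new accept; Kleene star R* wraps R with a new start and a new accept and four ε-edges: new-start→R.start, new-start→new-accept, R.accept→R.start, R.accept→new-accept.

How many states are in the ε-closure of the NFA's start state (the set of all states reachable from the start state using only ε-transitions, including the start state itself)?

5

Let C(F) = |ε-closure(F.start)| within fragment F, and note whether F accepts ε. Symbol fragments have C = 1 and do not accept ε. Then:
  a|d — |ε-closure| = 1 + 1 + 1 = 3 (the new accept is not ε-reachable since no branch accepts ε)
  d·a·(a|d) — |ε-closure| equals the left operand's closure size = 1 (its accept is not ε-reachable, so the closure stops there)
  a|d·a·(a|d) — |ε-closure| = 1 + 1 + 1 = 3 (the new accept is not ε-reachable since no branch accepts ε)
  (a|d·a·(a|d))* — new start has ε-edges to the inner start and to the new accept, so |ε-closure| = 2 + 3 = 5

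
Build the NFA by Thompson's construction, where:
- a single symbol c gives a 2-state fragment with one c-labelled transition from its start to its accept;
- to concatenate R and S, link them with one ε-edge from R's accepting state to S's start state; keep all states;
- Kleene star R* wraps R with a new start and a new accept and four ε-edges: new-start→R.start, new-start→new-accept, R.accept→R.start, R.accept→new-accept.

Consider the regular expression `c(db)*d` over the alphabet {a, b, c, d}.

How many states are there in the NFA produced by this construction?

10

Per subexpression:
Each of the 4 symbol leaves contributes a 2-state fragment.
  db — 4 states
  (db)* — 6 states
  c(db)*d — 10 states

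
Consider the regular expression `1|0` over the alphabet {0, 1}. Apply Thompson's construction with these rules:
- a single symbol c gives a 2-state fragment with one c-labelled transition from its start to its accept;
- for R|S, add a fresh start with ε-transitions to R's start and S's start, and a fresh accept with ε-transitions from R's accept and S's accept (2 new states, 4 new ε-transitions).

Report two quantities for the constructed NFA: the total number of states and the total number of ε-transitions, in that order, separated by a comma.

Recursing over subexpressions:
Each of the 2 symbol leaves contributes 2 states and 0 ε-transitions.
  1|0 = 6 states, 4 ε-transitions

6, 4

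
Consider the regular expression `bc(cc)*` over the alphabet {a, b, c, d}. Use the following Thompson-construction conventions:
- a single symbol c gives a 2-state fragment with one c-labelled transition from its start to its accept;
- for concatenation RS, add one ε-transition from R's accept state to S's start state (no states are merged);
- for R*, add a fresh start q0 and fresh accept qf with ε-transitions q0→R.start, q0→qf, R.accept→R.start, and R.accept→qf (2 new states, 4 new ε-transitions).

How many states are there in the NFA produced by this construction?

10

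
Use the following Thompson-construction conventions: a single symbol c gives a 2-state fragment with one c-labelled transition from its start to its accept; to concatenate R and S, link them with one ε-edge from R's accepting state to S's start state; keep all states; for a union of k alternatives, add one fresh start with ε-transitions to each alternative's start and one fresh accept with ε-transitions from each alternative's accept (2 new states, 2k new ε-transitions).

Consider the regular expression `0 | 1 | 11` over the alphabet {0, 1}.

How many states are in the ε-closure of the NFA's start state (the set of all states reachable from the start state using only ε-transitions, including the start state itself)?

4

Let C(F) = |ε-closure(F.start)| within fragment F, and note whether F accepts ε. Symbol fragments have C = 1 and do not accept ε. Then:
  11 → same as the first factor's closure: C = 1
  0 | 1 | 11 → new start ε-reaches every alternative's start; none of them accept ε, so the new accept is not reached: C = 1 + 1 + 1 + 1 = 4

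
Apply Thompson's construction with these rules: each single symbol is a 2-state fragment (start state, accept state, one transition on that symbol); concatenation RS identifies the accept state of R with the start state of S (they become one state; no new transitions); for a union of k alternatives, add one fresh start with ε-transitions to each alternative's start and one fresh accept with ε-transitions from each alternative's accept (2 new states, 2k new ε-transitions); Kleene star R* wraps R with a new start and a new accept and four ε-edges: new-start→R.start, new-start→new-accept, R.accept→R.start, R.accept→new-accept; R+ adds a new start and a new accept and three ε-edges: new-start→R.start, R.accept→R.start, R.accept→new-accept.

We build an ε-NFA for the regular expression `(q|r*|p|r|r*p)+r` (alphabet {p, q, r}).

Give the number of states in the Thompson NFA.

20

Bottom-up over the parse tree:
Each of the 7 symbol leaves contributes a 2-state fragment.
  r* : 4 states
  r* : 4 states
  r*p : 5 states
  q|r*|p|r|r*p : 17 states
  (q|r*|p|r|r*p)+ : 19 states
  (q|r*|p|r|r*p)+r : 20 states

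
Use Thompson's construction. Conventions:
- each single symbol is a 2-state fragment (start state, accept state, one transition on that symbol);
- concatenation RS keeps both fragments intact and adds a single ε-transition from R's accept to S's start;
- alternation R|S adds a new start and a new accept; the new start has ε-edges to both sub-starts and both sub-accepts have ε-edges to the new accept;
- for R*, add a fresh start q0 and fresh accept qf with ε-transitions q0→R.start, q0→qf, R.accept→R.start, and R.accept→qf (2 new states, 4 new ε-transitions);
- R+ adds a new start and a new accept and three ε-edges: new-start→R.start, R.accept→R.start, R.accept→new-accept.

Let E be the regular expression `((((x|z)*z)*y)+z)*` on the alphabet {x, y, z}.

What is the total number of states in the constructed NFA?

By structural recursion:
Each of the 5 symbol leaves contributes a 2-state fragment.
  x|z — 6 states
  (x|z)* — 8 states
  (x|z)*z — 10 states
  ((x|z)*z)* — 12 states
  ((x|z)*z)*y — 14 states
  (((x|z)*z)*y)+ — 16 states
  (((x|z)*z)*y)+z — 18 states
  ((((x|z)*z)*y)+z)* — 20 states

20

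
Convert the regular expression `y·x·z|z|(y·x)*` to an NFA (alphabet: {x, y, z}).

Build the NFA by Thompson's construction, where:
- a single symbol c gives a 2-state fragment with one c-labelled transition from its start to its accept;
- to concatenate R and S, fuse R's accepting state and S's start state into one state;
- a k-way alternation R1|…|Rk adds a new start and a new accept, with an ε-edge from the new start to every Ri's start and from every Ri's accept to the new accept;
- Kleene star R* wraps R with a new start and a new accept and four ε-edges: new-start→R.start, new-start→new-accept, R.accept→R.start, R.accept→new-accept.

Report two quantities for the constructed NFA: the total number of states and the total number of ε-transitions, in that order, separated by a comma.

Recursing over subexpressions:
Each of the 6 symbol leaves contributes 2 states and 0 ε-transitions.
  y·x·z = 4 states, 0 ε-transitions
  y·x = 3 states, 0 ε-transitions
  (y·x)* = 5 states, 4 ε-transitions
  y·x·z|z|(y·x)* = 13 states, 10 ε-transitions

13, 10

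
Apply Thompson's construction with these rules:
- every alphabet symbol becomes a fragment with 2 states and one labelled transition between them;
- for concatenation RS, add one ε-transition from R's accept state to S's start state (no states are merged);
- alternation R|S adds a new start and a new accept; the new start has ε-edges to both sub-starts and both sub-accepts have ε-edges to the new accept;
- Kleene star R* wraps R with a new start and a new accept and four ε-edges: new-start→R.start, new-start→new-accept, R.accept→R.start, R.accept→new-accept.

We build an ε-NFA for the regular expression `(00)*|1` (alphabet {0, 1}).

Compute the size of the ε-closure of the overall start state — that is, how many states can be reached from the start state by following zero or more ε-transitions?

6

Work bottom-up. For each fragment F, track |ε-closure(F.start)| and whether F's accept lies in that closure (i.e. whether F accepts ε). A single-symbol fragment has closure size 1 and does not accept ε.
  00 → same as the first factor's closure: |ε-closure| = 1
  (00)* → new start has ε-edges to the inner start and to the new accept, so |ε-closure| = 2 + 1 = 3
  (00)*|1 → |ε-closure| = 1 (new start) + (3 + 1) + 1 (new accept, since some branch ε-reaches its own accept) = 6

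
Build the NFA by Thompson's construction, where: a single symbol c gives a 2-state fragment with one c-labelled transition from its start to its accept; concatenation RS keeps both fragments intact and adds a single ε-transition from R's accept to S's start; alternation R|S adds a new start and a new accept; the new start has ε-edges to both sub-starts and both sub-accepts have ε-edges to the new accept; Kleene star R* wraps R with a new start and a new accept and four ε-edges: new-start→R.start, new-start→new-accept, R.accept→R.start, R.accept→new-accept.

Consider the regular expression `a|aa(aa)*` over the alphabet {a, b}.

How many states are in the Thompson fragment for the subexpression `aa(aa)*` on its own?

Fragment for `aa(aa)*`:
Each of the 4 symbol leaves contributes a 2-state fragment.
  aa → 4 states
  (aa)* → 6 states
  aa(aa)* → 10 states

10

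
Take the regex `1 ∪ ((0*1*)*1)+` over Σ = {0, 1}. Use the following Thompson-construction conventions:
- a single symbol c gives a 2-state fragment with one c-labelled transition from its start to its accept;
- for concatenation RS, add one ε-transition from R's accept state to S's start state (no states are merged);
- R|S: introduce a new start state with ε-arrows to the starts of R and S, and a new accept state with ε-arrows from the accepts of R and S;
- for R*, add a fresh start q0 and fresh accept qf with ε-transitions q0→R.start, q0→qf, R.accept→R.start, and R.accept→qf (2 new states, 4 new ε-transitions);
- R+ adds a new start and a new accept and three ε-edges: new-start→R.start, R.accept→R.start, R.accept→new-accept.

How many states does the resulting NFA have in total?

Per subexpression:
Each of the 4 symbol leaves contributes a 2-state fragment.
  0* : 4 states
  1* : 4 states
  0*1* : 8 states
  (0*1*)* : 10 states
  (0*1*)*1 : 12 states
  ((0*1*)*1)+ : 14 states
  1 ∪ ((0*1*)*1)+ : 18 states

18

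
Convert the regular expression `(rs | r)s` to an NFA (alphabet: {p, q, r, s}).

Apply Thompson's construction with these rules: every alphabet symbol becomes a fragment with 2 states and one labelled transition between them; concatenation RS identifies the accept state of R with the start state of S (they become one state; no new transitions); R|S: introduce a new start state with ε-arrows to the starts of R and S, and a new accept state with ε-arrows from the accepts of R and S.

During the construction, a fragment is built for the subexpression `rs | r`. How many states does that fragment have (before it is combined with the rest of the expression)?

Fragment for `rs | r`:
Each of the 3 symbol leaves contributes a 2-state fragment.
  rs = 3 states
  rs | r = 7 states

7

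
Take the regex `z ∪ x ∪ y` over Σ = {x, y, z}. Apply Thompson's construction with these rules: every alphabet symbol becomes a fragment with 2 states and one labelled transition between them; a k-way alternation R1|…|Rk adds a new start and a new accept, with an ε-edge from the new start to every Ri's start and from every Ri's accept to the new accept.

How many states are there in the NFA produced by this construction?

Bottom-up over the parse tree:
Each of the 3 symbol leaves contributes a 2-state fragment.
  z ∪ x ∪ y → 8 states

8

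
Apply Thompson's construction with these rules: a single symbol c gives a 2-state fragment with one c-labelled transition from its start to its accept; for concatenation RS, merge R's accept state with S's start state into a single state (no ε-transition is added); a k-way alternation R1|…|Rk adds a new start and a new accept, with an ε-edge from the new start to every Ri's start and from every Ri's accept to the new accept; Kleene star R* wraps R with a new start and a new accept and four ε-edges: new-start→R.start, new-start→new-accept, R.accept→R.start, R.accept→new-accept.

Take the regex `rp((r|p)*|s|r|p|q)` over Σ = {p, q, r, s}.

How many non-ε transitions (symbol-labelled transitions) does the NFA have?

8

Building bottom-up:
Each of the 8 symbol leaves contributes exactly 1 symbol transition.
  r|p → 2 symbol transitions
  (r|p)* → 2 symbol transitions
  (r|p)*|s|r|p|q → 6 symbol transitions
  rp((r|p)*|s|r|p|q) → 8 symbol transitions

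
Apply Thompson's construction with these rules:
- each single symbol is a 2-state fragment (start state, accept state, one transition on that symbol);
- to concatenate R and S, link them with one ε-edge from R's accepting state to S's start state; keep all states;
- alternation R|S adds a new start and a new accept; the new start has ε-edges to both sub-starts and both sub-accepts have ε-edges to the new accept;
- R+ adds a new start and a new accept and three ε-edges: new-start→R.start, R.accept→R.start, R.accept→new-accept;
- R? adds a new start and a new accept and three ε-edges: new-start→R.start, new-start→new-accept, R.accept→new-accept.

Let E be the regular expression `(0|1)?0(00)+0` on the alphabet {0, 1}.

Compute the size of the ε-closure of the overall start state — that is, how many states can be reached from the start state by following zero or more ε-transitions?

6

Compute the ε-closure size of each fragment's start state recursively; a symbol fragment's start has no outgoing ε-edge, so its closure is just itself (size 1).
  0|1 — new start ε-reaches every alternative's start; none of them accept ε, so the new accept is not reached: |closure| = 1 + 1 + 1 = 3
  (0|1)? — |closure| = 1 (new start) + 3 (body) + 1 (new accept, via ε) = 5
  00 — |closure| equals the left operand's closure size = 1 (its accept is not ε-reachable, so the closure stops there)
  (00)+ — |closure| = 1 + 1 = 2 (the body doesn't accept ε, so the new accept is not reached)
  (0|1)?0(00)+0 — the left operand accepts ε, so the closure extends into the next operand (via the concat ε-link); |closure| = 5 + 1 = 6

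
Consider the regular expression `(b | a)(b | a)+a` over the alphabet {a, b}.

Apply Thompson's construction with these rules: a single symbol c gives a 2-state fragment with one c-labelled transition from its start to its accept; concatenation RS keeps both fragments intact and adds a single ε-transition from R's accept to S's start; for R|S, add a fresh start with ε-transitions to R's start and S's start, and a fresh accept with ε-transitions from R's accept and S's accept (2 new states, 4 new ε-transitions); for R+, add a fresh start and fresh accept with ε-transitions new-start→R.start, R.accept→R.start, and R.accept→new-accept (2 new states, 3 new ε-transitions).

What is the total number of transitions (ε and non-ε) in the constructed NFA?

Bottom-up over the parse tree:
Each of the 5 symbol leaves contributes 1 transition (1 symbol, 0 ε).
  b | a — 6 transitions (2 symbol, 4 ε)
  b | a — 6 transitions (2 symbol, 4 ε)
  (b | a)+ — 9 transitions (2 symbol, 7 ε)
  (b | a)(b | a)+a — 18 transitions (5 symbol, 13 ε)

18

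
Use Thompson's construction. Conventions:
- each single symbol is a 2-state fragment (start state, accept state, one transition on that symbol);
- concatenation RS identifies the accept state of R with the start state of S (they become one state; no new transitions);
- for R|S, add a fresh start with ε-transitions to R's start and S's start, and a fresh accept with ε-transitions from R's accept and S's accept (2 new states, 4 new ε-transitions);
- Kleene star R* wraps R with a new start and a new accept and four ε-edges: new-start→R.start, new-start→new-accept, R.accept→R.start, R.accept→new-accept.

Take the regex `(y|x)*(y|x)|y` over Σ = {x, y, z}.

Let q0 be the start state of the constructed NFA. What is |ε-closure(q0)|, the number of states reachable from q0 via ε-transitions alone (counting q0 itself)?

9

Work bottom-up. For each fragment F, track |ε-closure(F.start)| and whether F's accept lies in that closure (i.e. whether F accepts ε). A single-symbol fragment has closure size 1 and does not accept ε.
  y|x : |closure| = 1 + 1 + 1 = 3 (the new accept is not ε-reachable since no branch accepts ε)
  (y|x)* : the star's fresh start ε-reaches both the body's start and the fresh accept: |closure| = 2 + 3 = 5
  y|x : new start ε-reaches every alternative's start; none of them accept ε, so the new accept is not reached: |closure| = 1 + 1 + 1 = 3
  (y|x)*(y|x) : the left operand accepts ε, so the closure extends into the next operand (the shared merged state is already counted); |closure| = 5 + (3−1) = 7
  (y|x)*(y|x)|y : |closure| = 1 + 7 + 1 = 9 (the new accept is not ε-reachable since no branch accepts ε)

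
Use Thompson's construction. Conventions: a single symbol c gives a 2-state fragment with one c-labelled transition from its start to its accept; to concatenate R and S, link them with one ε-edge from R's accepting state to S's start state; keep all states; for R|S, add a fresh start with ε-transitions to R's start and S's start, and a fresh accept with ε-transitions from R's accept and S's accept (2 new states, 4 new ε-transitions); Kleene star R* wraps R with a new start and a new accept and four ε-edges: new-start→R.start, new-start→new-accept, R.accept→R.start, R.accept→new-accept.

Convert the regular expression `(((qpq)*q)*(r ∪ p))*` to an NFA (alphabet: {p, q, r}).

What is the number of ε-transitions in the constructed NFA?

By structural recursion:
Each of the 6 symbol leaves contributes 0 ε-transitions.
  qpq = 2 ε-transitions
  (qpq)* = 6 ε-transitions
  (qpq)*q = 7 ε-transitions
  ((qpq)*q)* = 11 ε-transitions
  r ∪ p = 4 ε-transitions
  ((qpq)*q)*(r ∪ p) = 16 ε-transitions
  (((qpq)*q)*(r ∪ p))* = 20 ε-transitions

20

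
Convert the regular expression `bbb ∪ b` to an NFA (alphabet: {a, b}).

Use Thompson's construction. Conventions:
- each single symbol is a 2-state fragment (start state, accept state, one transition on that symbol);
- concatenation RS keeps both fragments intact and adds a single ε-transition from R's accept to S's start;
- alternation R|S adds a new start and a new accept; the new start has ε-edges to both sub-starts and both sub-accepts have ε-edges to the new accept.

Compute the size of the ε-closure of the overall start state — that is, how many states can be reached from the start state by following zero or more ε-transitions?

Work bottom-up. For each fragment F, track |ε-closure(F.start)| and whether F's accept lies in that closure (i.e. whether F accepts ε). A single-symbol fragment has closure size 1 and does not accept ε.
  bbb → same as the first factor's closure: |ε-closure| = 1
  bbb ∪ b → |ε-closure| = 1 + 1 + 1 = 3 (the new accept is not ε-reachable since no branch accepts ε)

3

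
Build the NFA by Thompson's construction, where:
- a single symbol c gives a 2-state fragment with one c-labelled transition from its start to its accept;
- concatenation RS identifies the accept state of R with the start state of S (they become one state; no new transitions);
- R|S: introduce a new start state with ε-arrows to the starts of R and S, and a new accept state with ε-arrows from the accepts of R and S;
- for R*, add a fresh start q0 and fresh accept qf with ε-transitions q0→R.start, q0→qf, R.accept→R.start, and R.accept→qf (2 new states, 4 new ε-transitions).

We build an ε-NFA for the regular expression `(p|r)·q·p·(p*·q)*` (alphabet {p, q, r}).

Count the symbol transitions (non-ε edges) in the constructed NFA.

6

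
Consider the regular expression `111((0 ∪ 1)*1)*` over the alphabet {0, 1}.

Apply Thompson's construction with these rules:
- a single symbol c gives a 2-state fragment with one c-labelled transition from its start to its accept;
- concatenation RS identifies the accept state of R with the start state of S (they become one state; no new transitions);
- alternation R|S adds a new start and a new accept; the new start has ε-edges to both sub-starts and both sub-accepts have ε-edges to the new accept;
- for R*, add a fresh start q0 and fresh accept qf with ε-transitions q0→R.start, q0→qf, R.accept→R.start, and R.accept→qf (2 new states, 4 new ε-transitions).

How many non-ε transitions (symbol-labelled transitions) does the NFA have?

6

Recursing over subexpressions:
Each of the 6 symbol leaves contributes exactly 1 symbol transition.
  0 ∪ 1 → 2 symbol transitions
  (0 ∪ 1)* → 2 symbol transitions
  (0 ∪ 1)*1 → 3 symbol transitions
  ((0 ∪ 1)*1)* → 3 symbol transitions
  111((0 ∪ 1)*1)* → 6 symbol transitions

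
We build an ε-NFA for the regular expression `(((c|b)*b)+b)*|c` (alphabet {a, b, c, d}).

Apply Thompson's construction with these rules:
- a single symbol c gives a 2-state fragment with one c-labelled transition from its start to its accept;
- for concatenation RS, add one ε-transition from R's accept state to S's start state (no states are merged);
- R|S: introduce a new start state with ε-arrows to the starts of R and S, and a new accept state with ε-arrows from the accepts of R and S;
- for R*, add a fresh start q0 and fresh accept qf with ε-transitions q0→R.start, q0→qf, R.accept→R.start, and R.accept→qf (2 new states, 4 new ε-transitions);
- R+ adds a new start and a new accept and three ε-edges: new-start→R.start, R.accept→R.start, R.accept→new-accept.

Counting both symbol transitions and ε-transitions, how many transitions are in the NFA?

Building bottom-up:
Each of the 5 symbol leaves contributes 1 transition (1 symbol, 0 ε).
  c|b : 6 transitions (2 symbol, 4 ε)
  (c|b)* : 10 transitions (2 symbol, 8 ε)
  (c|b)*b : 12 transitions (3 symbol, 9 ε)
  ((c|b)*b)+ : 15 transitions (3 symbol, 12 ε)
  ((c|b)*b)+b : 17 transitions (4 symbol, 13 ε)
  (((c|b)*b)+b)* : 21 transitions (4 symbol, 17 ε)
  (((c|b)*b)+b)*|c : 26 transitions (5 symbol, 21 ε)

26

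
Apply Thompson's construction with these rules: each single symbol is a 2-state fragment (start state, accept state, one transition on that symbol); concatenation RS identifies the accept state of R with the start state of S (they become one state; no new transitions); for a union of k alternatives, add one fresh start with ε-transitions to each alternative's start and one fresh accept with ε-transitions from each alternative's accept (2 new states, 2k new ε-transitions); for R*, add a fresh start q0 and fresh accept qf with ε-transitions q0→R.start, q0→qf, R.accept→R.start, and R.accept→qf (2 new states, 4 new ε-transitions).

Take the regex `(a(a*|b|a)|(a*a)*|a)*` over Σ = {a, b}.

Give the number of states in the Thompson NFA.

24

Per subexpression:
Each of the 7 symbol leaves contributes a 2-state fragment.
  a* : 4 states
  a*|b|a : 10 states
  a(a*|b|a) : 11 states
  a* : 4 states
  a*a : 5 states
  (a*a)* : 7 states
  a(a*|b|a)|(a*a)*|a : 22 states
  (a(a*|b|a)|(a*a)*|a)* : 24 states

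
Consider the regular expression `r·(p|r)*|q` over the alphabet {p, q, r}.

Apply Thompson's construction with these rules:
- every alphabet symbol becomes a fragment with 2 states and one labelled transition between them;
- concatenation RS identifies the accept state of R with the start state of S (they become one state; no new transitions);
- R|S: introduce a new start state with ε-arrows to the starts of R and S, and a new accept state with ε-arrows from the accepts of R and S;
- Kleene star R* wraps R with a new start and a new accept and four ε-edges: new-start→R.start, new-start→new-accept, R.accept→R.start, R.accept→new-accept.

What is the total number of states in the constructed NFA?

Bottom-up over the parse tree:
Each of the 4 symbol leaves contributes a 2-state fragment.
  p|r = 6 states
  (p|r)* = 8 states
  r·(p|r)* = 9 states
  r·(p|r)*|q = 13 states

13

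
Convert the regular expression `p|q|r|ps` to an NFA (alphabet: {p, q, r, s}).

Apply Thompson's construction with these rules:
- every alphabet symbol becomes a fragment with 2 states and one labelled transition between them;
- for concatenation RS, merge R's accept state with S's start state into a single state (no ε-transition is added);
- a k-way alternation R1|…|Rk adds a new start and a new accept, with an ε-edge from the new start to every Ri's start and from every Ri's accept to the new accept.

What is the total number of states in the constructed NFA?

11

Recursing over subexpressions:
Each of the 5 symbol leaves contributes a 2-state fragment.
  ps : 3 states
  p|q|r|ps : 11 states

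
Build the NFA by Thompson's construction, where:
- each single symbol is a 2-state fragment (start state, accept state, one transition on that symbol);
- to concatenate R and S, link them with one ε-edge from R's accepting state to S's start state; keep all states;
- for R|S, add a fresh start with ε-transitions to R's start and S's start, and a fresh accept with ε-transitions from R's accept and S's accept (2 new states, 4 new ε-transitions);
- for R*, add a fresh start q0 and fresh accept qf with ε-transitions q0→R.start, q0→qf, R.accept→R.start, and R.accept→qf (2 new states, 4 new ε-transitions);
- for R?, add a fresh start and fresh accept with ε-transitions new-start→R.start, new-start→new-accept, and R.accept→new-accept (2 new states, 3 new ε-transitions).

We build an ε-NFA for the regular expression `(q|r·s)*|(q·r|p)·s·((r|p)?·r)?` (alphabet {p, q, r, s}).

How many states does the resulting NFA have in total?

34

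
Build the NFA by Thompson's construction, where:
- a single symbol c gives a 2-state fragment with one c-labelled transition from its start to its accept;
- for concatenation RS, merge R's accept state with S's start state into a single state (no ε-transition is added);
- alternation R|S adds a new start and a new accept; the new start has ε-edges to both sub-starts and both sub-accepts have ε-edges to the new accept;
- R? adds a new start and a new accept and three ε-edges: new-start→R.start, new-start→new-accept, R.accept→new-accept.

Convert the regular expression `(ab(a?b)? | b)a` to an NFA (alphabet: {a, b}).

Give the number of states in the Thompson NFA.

Bottom-up over the parse tree:
Each of the 6 symbol leaves contributes a 2-state fragment.
  a? = 4 states
  a?b = 5 states
  (a?b)? = 7 states
  ab(a?b)? = 9 states
  ab(a?b)? | b = 13 states
  (ab(a?b)? | b)a = 14 states

14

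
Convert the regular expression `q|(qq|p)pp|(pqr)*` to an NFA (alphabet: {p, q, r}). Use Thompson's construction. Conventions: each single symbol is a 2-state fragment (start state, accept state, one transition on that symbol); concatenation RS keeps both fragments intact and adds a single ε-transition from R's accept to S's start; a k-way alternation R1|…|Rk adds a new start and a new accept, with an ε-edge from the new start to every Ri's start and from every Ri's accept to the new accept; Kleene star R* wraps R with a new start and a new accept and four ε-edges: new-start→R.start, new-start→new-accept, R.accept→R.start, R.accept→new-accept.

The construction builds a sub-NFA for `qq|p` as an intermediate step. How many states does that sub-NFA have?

8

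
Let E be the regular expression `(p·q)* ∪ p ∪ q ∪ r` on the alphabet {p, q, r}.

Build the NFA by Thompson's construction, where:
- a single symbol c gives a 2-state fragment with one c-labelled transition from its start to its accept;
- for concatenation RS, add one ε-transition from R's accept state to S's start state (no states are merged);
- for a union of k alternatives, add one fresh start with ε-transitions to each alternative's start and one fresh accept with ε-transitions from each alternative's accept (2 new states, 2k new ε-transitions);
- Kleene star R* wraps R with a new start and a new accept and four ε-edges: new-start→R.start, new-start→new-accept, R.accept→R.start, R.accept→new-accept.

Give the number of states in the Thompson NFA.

14

Per subexpression:
Each of the 5 symbol leaves contributes a 2-state fragment.
  p·q : 4 states
  (p·q)* : 6 states
  (p·q)* ∪ p ∪ q ∪ r : 14 states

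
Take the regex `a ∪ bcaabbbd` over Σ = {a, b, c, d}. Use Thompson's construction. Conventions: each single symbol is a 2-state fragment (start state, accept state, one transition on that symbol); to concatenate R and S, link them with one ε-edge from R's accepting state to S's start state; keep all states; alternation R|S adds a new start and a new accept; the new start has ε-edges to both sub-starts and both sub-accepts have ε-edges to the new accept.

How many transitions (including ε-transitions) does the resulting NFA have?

By structural recursion:
Each of the 9 symbol leaves contributes 1 transition (1 symbol, 0 ε).
  bcaabbbd : 15 transitions (8 symbol, 7 ε)
  a ∪ bcaabbbd : 20 transitions (9 symbol, 11 ε)

20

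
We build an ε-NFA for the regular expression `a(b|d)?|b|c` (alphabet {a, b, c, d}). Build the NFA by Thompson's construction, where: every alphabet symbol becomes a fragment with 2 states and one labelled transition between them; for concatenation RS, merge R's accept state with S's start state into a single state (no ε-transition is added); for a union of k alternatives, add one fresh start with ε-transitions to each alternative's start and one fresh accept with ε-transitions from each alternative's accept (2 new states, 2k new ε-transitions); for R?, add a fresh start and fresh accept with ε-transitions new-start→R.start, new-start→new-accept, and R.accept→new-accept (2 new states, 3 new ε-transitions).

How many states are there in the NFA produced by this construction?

Per subexpression:
Each of the 5 symbol leaves contributes a 2-state fragment.
  b|d = 6 states
  (b|d)? = 8 states
  a(b|d)? = 9 states
  a(b|d)?|b|c = 15 states

15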